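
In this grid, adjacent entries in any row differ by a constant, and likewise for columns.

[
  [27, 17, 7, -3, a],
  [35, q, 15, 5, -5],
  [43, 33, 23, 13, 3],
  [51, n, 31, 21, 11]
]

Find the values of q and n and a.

q = 25, n = 41, a = -13

Along each row the entries change by -10 per step; down each column they change by 8.
Row 2: from 35 at column 1, stepping by -10 to column 2 gives 25.
Row 4: from 51 at column 1, stepping by -10 to column 2 gives 41.
Row 1: from 27 at column 1, stepping by -10 to column 5 gives -13.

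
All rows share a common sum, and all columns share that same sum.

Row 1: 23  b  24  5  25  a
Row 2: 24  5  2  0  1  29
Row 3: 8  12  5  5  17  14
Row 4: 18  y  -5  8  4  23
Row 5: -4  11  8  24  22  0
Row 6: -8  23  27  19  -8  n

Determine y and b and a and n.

Rows 2 and 3 both sum to 61, so that's the common total.
The known cells in row 4 total 48, leaving 61 − 48 = 13 for the blank.
The known cells in row 6 total 53, leaving 61 − 53 = 8 for the blank.
The known cells in column 6 total 74, leaving 61 − 74 = -13 for the blank.
The known cells in row 1 total 64, leaving 61 − 64 = -3 for the blank.

y = 13, b = -3, a = -13, n = 8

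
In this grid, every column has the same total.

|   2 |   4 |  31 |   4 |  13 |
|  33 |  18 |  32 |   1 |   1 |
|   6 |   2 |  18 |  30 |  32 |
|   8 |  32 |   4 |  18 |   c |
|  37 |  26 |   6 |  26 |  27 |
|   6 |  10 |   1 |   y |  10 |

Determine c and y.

Column 1 sums to 92 and so does column 3; that's the common total.
In column 5 the known cells total 83, leaving 92 − 83 = 9.
In column 4 the known cells total 79, leaving 92 − 79 = 13.

c = 9, y = 13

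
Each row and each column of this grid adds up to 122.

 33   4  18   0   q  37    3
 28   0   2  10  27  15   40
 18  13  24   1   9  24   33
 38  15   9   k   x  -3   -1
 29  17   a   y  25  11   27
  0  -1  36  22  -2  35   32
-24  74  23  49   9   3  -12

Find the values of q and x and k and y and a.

Row 1 has 33 + 4 + 18 + 0 + 37 + 3 = 95; the blank must be 122 − 95 = 27.
Column 5 has 27 + 27 + 9 + 25 − 2 + 9 = 95; the blank must be 122 − 95 = 27.
Column 3 has 18 + 2 + 24 + 9 + 36 + 23 = 112; the blank must be 122 − 112 = 10.
Row 5 has 29 + 17 + 10 + 25 + 11 + 27 = 119; the blank must be 122 − 119 = 3.
Row 4 has 38 + 15 + 9 + 27 − 3 − 1 = 85; the blank must be 122 − 85 = 37.

q = 27, x = 27, k = 37, y = 3, a = 10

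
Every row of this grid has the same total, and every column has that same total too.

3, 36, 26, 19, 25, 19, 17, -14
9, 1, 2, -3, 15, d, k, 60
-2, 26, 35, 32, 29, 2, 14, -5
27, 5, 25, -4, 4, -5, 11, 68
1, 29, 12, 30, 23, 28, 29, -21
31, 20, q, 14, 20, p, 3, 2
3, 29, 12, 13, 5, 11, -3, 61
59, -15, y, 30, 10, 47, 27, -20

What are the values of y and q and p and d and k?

y = -7, q = 26, p = 15, d = 14, k = 33

Rows 1 and 3 both sum to 131, so that's the common total.
Row 8: 59 − 15 + 30 + 10 + 47 + 27 − 20 = 138, so its missing entry is 131 − 138 = -7.
Column 7: 17 + 14 + 11 + 29 + 3 − 3 + 27 = 98, so its missing entry is 131 − 98 = 33.
Row 2: 9 + 1 + 2 − 3 + 15 + 33 + 60 = 117, so its missing entry is 131 − 117 = 14.
Column 6: 19 + 14 + 2 − 5 + 28 + 11 + 47 = 116, so its missing entry is 131 − 116 = 15.
Row 6: 31 + 20 + 14 + 20 + 15 + 3 + 2 = 105, so its missing entry is 131 − 105 = 26.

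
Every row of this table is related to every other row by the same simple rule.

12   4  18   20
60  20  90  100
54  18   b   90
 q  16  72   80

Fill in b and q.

b = 81, q = 48

Each row is a constant multiple of every other row — this is a multiplication table with the headers hidden.
Row 3 is 18/4 = 9/2 times row 1, so its entry in column 3 is 18 × 9/2 = 81.
Row 4 is 16/4 = 4/1 times row 1, so its entry in column 1 is 12 × 4/1 = 48.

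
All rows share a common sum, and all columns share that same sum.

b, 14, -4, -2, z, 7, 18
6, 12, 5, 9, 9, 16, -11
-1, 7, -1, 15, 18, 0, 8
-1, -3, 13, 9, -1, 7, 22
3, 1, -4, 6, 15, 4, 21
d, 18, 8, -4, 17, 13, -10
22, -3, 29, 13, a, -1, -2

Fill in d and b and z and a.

d = 4, b = 13, z = 0, a = -12

Rows 2 and 3 both sum to 46, so that's the common total.
Row 6: 18 + 8 − 4 + 17 + 13 − 10 = 42, so its missing entry is 46 − 42 = 4.
Row 7: 22 − 3 + 29 + 13 − 1 − 2 = 58, so its missing entry is 46 − 58 = -12.
Column 5: 9 + 18 − 1 + 15 + 17 − 12 = 46, so its missing entry is 46 − 46 = 0.
Row 1: 14 − 4 − 2 + 0 + 7 + 18 = 33, so its missing entry is 46 − 33 = 13.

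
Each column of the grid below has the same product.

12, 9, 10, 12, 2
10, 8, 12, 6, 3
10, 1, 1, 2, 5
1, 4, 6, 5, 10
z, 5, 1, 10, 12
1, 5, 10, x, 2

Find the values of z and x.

Columns 2 and 3 each multiply to 7200, so every column has product 7200.
Column 1: 12×10×10×1×1 = 1200, so the missing entry is 7200 ÷ 1200 = 6.
Column 4: 12×6×2×5×10 = 7200, so the missing entry is 7200 ÷ 7200 = 1.

z = 6, x = 1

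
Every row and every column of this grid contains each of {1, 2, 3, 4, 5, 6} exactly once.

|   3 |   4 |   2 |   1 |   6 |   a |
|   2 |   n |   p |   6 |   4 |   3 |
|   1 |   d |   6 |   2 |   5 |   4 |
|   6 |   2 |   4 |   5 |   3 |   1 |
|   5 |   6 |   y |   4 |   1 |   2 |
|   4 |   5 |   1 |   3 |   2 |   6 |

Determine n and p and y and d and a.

n = 1, p = 5, y = 3, d = 3, a = 5

For row 3, column 2: row 3 already has {1, 2, 4, 5, 6}; that leaves 3.
At (row 2, col 2): column 2 already has {2, 3, 4, 5, 6}, so the value is 1.
Cell (2,3): row 2 already has {1, 2, 3, 4, 6} → 5.
Cell (5,3): row 5 already has {1, 2, 4, 5, 6} → 3.
At (row 1, col 6): row 1 already has {1, 2, 3, 4, 6}, so the value is 5.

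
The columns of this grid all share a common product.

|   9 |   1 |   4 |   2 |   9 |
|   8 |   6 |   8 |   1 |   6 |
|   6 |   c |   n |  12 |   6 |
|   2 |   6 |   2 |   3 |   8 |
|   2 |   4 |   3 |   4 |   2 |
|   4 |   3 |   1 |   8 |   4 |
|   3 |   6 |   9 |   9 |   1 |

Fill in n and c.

Columns 1 and 5 each multiply to 20736, so every column has product 20736.
Column 3: 4×8×2×3×1×9 = 1728, so the missing entry is 20736 ÷ 1728 = 12.
Column 2: 1×6×6×4×3×6 = 2592, so the missing entry is 20736 ÷ 2592 = 8.

n = 12, c = 8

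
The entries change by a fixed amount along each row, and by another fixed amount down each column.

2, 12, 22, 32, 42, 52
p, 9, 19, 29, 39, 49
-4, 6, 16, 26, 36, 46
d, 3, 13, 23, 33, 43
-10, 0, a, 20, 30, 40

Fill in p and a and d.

p = -1, a = 10, d = -7

Along each row the entries change by 10 per step; down each column they change by -3.
Row 2: from 9 at column 2, stepping by 10 to column 1 gives -1.
Row 5: from -10 at column 1, stepping by 10 to column 3 gives 10.
Row 4: from 3 at column 2, stepping by 10 to column 1 gives -7.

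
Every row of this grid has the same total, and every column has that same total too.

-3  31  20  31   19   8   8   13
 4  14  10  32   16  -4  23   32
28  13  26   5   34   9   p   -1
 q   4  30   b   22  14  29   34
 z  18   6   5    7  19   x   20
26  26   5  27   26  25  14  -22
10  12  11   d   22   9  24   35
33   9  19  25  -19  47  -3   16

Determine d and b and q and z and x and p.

d = 4, b = -2, q = -4, z = 33, x = 19, p = 13

Rows 1 and 2 both sum to 127, so that's the common total.
Row 3 has 28 + 13 + 26 + 5 + 34 + 9 − 1 = 114; the blank must be 127 − 114 = 13.
Column 7 has 8 + 23 + 13 + 29 + 14 + 24 − 3 = 108; the blank must be 127 − 108 = 19.
Row 5 has 18 + 6 + 5 + 7 + 19 + 19 + 20 = 94; the blank must be 127 − 94 = 33.
Column 1 has -3 + 4 + 28 + 33 + 26 + 10 + 33 = 131; the blank must be 127 − 131 = -4.
Row 4 has -4 + 4 + 30 + 22 + 14 + 29 + 34 = 129; the blank must be 127 − 129 = -2.
Row 7 has 10 + 12 + 11 + 22 + 9 + 24 + 35 = 123; the blank must be 127 − 123 = 4.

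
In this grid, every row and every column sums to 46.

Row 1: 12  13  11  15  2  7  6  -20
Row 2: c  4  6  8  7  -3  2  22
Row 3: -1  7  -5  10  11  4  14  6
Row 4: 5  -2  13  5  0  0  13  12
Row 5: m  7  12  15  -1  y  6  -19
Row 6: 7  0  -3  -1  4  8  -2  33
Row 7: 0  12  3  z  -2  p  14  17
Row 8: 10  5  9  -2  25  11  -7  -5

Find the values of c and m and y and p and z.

The known cells in row 2 total 46, leaving 46 − 46 = 0 for the blank.
The known cells in column 1 total 33, leaving 46 − 33 = 13 for the blank.
The known cells in row 5 total 33, leaving 46 − 33 = 13 for the blank.
The known cells in column 6 total 40, leaving 46 − 40 = 6 for the blank.
The known cells in row 7 total 50, leaving 46 − 50 = -4 for the blank.

c = 0, m = 13, y = 13, p = 6, z = -4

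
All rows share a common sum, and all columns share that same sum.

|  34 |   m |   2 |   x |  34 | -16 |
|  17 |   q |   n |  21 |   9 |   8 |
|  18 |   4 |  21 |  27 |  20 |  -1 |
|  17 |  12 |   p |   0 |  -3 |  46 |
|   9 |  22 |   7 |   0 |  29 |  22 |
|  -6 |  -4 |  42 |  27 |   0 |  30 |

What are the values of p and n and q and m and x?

p = 17, n = 0, q = 34, m = 21, x = 14

Rows 3 and 5 both sum to 89, so that's the common total.
Column 4: 21 + 27 + 0 + 0 + 27 = 75, so its missing entry is 89 − 75 = 14.
Row 1: 34 + 2 + 14 + 34 − 16 = 68, so its missing entry is 89 − 68 = 21.
Column 2: 21 + 4 + 12 + 22 − 4 = 55, so its missing entry is 89 − 55 = 34.
Row 2: 17 + 34 + 21 + 9 + 8 = 89, so its missing entry is 89 − 89 = 0.
Row 4: 17 + 12 + 0 − 3 + 46 = 72, so its missing entry is 89 − 72 = 17.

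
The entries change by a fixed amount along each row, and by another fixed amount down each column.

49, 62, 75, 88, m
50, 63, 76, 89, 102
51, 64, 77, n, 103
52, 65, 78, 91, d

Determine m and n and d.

Along each row the entries change by 13 per step; down each column they change by 1.
Row 1: from 49 at column 1, stepping by 13 to column 5 gives 101.
Row 3: from 51 at column 1, stepping by 13 to column 4 gives 90.
Row 4: from 52 at column 1, stepping by 13 to column 5 gives 104.

m = 101, n = 90, d = 104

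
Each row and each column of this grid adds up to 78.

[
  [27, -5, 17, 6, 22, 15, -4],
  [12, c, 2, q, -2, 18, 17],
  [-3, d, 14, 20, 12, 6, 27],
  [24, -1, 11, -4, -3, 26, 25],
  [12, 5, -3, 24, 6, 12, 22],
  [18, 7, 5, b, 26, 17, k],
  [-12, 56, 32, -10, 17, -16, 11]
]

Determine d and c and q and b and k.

The known cells in row 3 total 76, leaving 78 − 76 = 2 for the blank.
The known cells in column 2 total 64, leaving 78 − 64 = 14 for the blank.
The known cells in column 7 total 98, leaving 78 − 98 = -20 for the blank.
The known cells in row 6 total 53, leaving 78 − 53 = 25 for the blank.
The known cells in row 2 total 61, leaving 78 − 61 = 17 for the blank.

d = 2, c = 14, q = 17, b = 25, k = -20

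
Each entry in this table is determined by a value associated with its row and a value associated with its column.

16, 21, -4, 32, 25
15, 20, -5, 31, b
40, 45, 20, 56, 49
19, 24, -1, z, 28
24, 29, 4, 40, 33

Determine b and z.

b = 24, z = 35

The difference between any two rows is the same in every column — this is an addition table with the headers hidden.
Row 2 minus row 1 is 15 − 16 = -1, so its entry in column 5 is 25 + (-1) = 24.
Row 4 minus row 1 is 19 − 16 = 3, so its entry in column 4 is 32 + 3 = 35.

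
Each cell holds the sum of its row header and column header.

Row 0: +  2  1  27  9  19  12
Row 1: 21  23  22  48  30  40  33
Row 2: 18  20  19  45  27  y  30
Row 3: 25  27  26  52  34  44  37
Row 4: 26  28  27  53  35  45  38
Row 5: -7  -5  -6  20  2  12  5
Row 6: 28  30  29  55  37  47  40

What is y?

37

18 + 19 = 37.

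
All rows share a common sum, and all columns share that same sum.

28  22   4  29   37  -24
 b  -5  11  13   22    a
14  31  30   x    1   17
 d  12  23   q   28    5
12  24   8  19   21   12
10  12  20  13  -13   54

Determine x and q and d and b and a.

x = 3, q = 19, d = 9, b = 23, a = 32

Rows 1 and 5 both sum to 96, so that's the common total.
The known cells in column 6 total 64, leaving 96 − 64 = 32 for the blank.
The known cells in row 3 total 93, leaving 96 − 93 = 3 for the blank.
The known cells in column 4 total 77, leaving 96 − 77 = 19 for the blank.
The known cells in row 4 total 87, leaving 96 − 87 = 9 for the blank.
The known cells in row 2 total 73, leaving 96 − 73 = 23 for the blank.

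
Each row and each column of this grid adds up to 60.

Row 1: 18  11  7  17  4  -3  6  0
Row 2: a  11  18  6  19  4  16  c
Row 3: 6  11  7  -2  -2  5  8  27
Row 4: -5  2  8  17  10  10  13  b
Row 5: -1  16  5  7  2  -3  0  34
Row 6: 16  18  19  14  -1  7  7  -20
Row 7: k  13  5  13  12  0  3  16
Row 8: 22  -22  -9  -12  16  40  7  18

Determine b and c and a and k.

b = 5, c = -20, a = 6, k = -2

Row 4: -5 + 2 + 8 + 17 + 10 + 10 + 13 = 55, so its missing entry is 60 − 55 = 5.
Column 8: 0 + 27 + 5 + 34 − 20 + 16 + 18 = 80, so its missing entry is 60 − 80 = -20.
Row 2: 11 + 18 + 6 + 19 + 4 + 16 − 20 = 54, so its missing entry is 60 − 54 = 6.
Row 7: 13 + 5 + 13 + 12 + 0 + 3 + 16 = 62, so its missing entry is 60 − 62 = -2.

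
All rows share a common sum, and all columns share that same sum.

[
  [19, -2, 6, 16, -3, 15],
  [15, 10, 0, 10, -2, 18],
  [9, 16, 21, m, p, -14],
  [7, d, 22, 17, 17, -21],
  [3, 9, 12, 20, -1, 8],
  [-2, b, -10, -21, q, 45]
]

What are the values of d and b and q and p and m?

Rows 1 and 2 both sum to 51, so that's the common total.
Row 4: 7 + 22 + 17 + 17 − 21 = 42, so its missing entry is 51 − 42 = 9.
Column 2: -2 + 10 + 16 + 9 + 9 = 42, so its missing entry is 51 − 42 = 9.
Row 6: -2 + 9 − 10 − 21 + 45 = 21, so its missing entry is 51 − 21 = 30.
Column 5: -3 − 2 + 17 − 1 + 30 = 41, so its missing entry is 51 − 41 = 10.
Row 3: 9 + 16 + 21 + 10 − 14 = 42, so its missing entry is 51 − 42 = 9.

d = 9, b = 9, q = 30, p = 10, m = 9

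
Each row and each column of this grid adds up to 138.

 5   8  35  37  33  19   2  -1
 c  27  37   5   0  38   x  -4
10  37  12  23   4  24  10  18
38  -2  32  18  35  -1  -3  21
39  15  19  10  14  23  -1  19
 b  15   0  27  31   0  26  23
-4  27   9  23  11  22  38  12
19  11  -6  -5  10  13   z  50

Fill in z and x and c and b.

The known cells in row 8 total 92, leaving 138 − 92 = 46 for the blank.
The known cells in column 7 total 118, leaving 138 − 118 = 20 for the blank.
The known cells in row 2 total 123, leaving 138 − 123 = 15 for the blank.
The known cells in row 6 total 122, leaving 138 − 122 = 16 for the blank.

z = 46, x = 20, c = 15, b = 16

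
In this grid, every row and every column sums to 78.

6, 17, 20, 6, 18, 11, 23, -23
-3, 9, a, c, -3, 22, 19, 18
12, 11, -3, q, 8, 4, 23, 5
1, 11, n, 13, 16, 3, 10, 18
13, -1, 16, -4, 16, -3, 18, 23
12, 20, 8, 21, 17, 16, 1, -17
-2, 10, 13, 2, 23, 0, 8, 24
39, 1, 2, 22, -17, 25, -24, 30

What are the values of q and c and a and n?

q = 18, c = 0, a = 16, n = 6

The known cells in row 3 total 60, leaving 78 − 60 = 18 for the blank.
The known cells in row 4 total 72, leaving 78 − 72 = 6 for the blank.
The known cells in column 3 total 62, leaving 78 − 62 = 16 for the blank.
The known cells in row 2 total 78, leaving 78 − 78 = 0 for the blank.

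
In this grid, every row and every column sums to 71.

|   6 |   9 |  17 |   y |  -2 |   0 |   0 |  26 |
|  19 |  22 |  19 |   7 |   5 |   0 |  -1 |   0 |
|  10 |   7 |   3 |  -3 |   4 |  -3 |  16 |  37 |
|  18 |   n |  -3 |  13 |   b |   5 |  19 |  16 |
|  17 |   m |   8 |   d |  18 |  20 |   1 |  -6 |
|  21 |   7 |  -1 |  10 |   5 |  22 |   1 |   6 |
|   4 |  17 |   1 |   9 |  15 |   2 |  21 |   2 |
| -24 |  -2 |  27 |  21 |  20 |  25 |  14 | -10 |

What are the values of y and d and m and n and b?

y = 15, d = -1, m = 14, n = -3, b = 6

Column 5: -2 + 5 + 4 + 18 + 5 + 15 + 20 = 65, so its missing entry is 71 − 65 = 6.
Row 4: 18 − 3 + 13 + 6 + 5 + 19 + 16 = 74, so its missing entry is 71 − 74 = -3.
Row 1: 6 + 9 + 17 − 2 + 0 + 0 + 26 = 56, so its missing entry is 71 − 56 = 15.
Column 4: 15 + 7 − 3 + 13 + 10 + 9 + 21 = 72, so its missing entry is 71 − 72 = -1.
Row 5: 17 + 8 − 1 + 18 + 20 + 1 − 6 = 57, so its missing entry is 71 − 57 = 14.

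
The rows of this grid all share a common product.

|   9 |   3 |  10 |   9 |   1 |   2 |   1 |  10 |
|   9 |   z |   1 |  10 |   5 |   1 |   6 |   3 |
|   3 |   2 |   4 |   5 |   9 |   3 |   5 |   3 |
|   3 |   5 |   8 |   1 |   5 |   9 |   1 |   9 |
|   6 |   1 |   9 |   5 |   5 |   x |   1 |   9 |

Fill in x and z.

x = 4, z = 6

Rows 1 and 4 each multiply to 48600, so every row has product 48600.
Row 5: 6×1×9×5×5×1×9 = 12150, so the missing entry is 48600 ÷ 12150 = 4.
Row 2: 9×1×10×5×1×6×3 = 8100, so the missing entry is 48600 ÷ 8100 = 6.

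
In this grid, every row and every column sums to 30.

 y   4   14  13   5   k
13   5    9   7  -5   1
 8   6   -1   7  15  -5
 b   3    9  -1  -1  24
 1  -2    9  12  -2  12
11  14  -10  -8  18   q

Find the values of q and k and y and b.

Row 6: 11 + 14 − 10 − 8 + 18 = 25, so its missing entry is 30 − 25 = 5.
Row 4: 3 + 9 − 1 − 1 + 24 = 34, so its missing entry is 30 − 34 = -4.
Column 6: 1 − 5 + 24 + 12 + 5 = 37, so its missing entry is 30 − 37 = -7.
Row 1: 4 + 14 + 13 + 5 − 7 = 29, so its missing entry is 30 − 29 = 1.

q = 5, k = -7, y = 1, b = -4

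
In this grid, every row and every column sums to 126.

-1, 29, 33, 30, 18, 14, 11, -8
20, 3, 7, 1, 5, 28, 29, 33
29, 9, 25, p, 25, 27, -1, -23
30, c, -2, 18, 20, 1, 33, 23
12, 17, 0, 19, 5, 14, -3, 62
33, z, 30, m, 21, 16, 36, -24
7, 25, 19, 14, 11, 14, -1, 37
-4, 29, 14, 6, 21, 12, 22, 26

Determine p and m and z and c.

Row 3: 29 + 9 + 25 + 25 + 27 − 1 − 23 = 91, so its missing entry is 126 − 91 = 35.
Row 4: 30 − 2 + 18 + 20 + 1 + 33 + 23 = 123, so its missing entry is 126 − 123 = 3.
Column 4: 30 + 1 + 35 + 18 + 19 + 14 + 6 = 123, so its missing entry is 126 − 123 = 3.
Row 6: 33 + 30 + 3 + 21 + 16 + 36 − 24 = 115, so its missing entry is 126 − 115 = 11.

p = 35, m = 3, z = 11, c = 3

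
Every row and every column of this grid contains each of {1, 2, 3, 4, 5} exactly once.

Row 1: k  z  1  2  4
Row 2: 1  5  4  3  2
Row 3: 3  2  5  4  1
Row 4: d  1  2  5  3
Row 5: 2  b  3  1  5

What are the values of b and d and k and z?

b = 4, d = 4, k = 5, z = 3

At (row 5, col 2): row 5 already has {1, 2, 3, 5}, so the value is 4.
For row 1, column 2: column 2 already has {1, 2, 4, 5}; that leaves 3.
At (row 1, col 1): row 1 already has {1, 2, 3, 4}, so the value is 5.
Cell (4,1): row 4 already has {1, 2, 3, 5} → 4.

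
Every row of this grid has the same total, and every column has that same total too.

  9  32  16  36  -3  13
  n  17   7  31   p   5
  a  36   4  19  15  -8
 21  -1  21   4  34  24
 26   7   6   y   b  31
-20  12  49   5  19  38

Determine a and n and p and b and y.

Rows 1 and 4 both sum to 103, so that's the common total.
Column 4 has 36 + 31 + 19 + 4 + 5 = 95; the blank must be 103 − 95 = 8.
Row 5 has 26 + 7 + 6 + 8 + 31 = 78; the blank must be 103 − 78 = 25.
Row 3 has 36 + 4 + 19 + 15 − 8 = 66; the blank must be 103 − 66 = 37.
Column 5 has -3 + 15 + 34 + 25 + 19 = 90; the blank must be 103 − 90 = 13.
Row 2 has 17 + 7 + 31 + 13 + 5 = 73; the blank must be 103 − 73 = 30.

a = 37, n = 30, p = 13, b = 25, y = 8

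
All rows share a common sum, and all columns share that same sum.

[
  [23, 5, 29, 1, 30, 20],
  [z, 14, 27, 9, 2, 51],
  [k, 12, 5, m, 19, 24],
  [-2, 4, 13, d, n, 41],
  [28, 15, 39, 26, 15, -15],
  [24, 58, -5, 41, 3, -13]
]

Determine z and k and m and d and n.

z = 5, k = 30, m = 18, d = 13, n = 39

Rows 1 and 5 both sum to 108, so that's the common total.
The known cells in column 5 total 69, leaving 108 − 69 = 39 for the blank.
The known cells in row 4 total 95, leaving 108 − 95 = 13 for the blank.
The known cells in column 4 total 90, leaving 108 − 90 = 18 for the blank.
The known cells in row 3 total 78, leaving 108 − 78 = 30 for the blank.
The known cells in row 2 total 103, leaving 108 − 103 = 5 for the blank.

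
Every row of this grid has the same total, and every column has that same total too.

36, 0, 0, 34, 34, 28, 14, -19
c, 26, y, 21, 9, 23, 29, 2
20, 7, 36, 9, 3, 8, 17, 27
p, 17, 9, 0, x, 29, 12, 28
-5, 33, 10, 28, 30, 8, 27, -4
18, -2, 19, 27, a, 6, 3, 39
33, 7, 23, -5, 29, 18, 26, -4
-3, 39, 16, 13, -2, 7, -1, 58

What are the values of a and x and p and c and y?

Rows 1 and 3 both sum to 127, so that's the common total.
Column 3: 0 + 36 + 9 + 10 + 19 + 23 + 16 = 113, so its missing entry is 127 − 113 = 14.
Row 6: 18 − 2 + 19 + 27 + 6 + 3 + 39 = 110, so its missing entry is 127 − 110 = 17.
Column 5: 34 + 9 + 3 + 30 + 17 + 29 − 2 = 120, so its missing entry is 127 − 120 = 7.
Row 4: 17 + 9 + 0 + 7 + 29 + 12 + 28 = 102, so its missing entry is 127 − 102 = 25.
Row 2: 26 + 14 + 21 + 9 + 23 + 29 + 2 = 124, so its missing entry is 127 − 124 = 3.

a = 17, x = 7, p = 25, c = 3, y = 14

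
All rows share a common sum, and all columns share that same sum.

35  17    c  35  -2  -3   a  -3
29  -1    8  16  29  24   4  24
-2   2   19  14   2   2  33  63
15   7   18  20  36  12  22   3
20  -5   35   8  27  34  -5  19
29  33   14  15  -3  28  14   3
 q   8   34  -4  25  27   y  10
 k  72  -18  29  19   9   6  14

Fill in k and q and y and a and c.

k = 2, q = 5, y = 28, a = 31, c = 23

Rows 2 and 3 both sum to 133, so that's the common total.
Row 8: 72 − 18 + 29 + 19 + 9 + 6 + 14 = 131, so its missing entry is 133 − 131 = 2.
Column 3: 8 + 19 + 18 + 35 + 14 + 34 − 18 = 110, so its missing entry is 133 − 110 = 23.
Row 1: 35 + 17 + 23 + 35 − 2 − 3 − 3 = 102, so its missing entry is 133 − 102 = 31.
Column 1: 35 + 29 − 2 + 15 + 20 + 29 + 2 = 128, so its missing entry is 133 − 128 = 5.
Row 7: 5 + 8 + 34 − 4 + 25 + 27 + 10 = 105, so its missing entry is 133 − 105 = 28.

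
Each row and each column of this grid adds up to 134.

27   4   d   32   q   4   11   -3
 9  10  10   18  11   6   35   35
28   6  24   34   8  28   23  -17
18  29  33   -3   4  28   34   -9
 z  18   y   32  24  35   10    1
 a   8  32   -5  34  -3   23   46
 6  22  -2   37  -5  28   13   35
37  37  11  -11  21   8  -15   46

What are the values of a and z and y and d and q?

The known cells in column 5 total 97, leaving 134 − 97 = 37 for the blank.
The known cells in row 1 total 112, leaving 134 − 112 = 22 for the blank.
The known cells in column 3 total 130, leaving 134 − 130 = 4 for the blank.
The known cells in row 5 total 124, leaving 134 − 124 = 10 for the blank.
The known cells in row 6 total 135, leaving 134 − 135 = -1 for the blank.

a = -1, z = 10, y = 4, d = 22, q = 37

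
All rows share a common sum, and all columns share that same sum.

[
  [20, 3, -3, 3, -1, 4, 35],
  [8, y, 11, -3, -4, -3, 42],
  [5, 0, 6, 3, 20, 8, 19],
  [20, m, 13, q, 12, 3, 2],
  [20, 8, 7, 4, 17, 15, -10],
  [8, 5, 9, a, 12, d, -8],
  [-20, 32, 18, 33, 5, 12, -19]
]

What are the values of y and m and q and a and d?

y = 10, m = 3, q = 8, a = 13, d = 22

Rows 1 and 3 both sum to 61, so that's the common total.
Column 6 has 4 − 3 + 8 + 3 + 15 + 12 = 39; the blank must be 61 − 39 = 22.
Row 2 has 8 + 11 − 3 − 4 − 3 + 42 = 51; the blank must be 61 − 51 = 10.
Column 2 has 3 + 10 + 0 + 8 + 5 + 32 = 58; the blank must be 61 − 58 = 3.
Row 4 has 20 + 3 + 13 + 12 + 3 + 2 = 53; the blank must be 61 − 53 = 8.
Row 6 has 8 + 5 + 9 + 12 + 22 − 8 = 48; the blank must be 61 − 48 = 13.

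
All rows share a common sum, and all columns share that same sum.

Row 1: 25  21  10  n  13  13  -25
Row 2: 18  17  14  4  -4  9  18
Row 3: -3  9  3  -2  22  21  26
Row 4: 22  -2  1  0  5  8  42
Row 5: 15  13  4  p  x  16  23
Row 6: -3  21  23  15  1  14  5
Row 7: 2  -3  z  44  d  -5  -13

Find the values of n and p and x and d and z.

Rows 2 and 3 both sum to 76, so that's the common total.
Column 3 has 10 + 14 + 3 + 1 + 4 + 23 = 55; the blank must be 76 − 55 = 21.
Row 1 has 25 + 21 + 10 + 13 + 13 − 25 = 57; the blank must be 76 − 57 = 19.
Column 4 has 19 + 4 − 2 + 0 + 15 + 44 = 80; the blank must be 76 − 80 = -4.
Row 5 has 15 + 13 + 4 − 4 + 16 + 23 = 67; the blank must be 76 − 67 = 9.
Row 7 has 2 − 3 + 21 + 44 − 5 − 13 = 46; the blank must be 76 − 46 = 30.

n = 19, p = -4, x = 9, d = 30, z = 21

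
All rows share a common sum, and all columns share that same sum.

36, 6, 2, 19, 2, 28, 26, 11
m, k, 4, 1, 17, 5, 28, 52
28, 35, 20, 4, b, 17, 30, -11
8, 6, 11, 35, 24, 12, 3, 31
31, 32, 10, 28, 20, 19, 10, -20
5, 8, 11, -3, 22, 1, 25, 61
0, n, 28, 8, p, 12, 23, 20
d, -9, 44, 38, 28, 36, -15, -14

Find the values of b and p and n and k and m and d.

b = 7, p = 10, n = 29, k = 23, m = 0, d = 22

Rows 1 and 4 both sum to 130, so that's the common total.
Row 3 has 28 + 35 + 20 + 4 + 17 + 30 − 11 = 123; the blank must be 130 − 123 = 7.
Row 8 has -9 + 44 + 38 + 28 + 36 − 15 − 14 = 108; the blank must be 130 − 108 = 22.
Column 5 has 2 + 17 + 7 + 24 + 20 + 22 + 28 = 120; the blank must be 130 − 120 = 10.
Row 7 has 0 + 28 + 8 + 10 + 12 + 23 + 20 = 101; the blank must be 130 − 101 = 29.
Column 2 has 6 + 35 + 6 + 32 + 8 + 29 − 9 = 107; the blank must be 130 − 107 = 23.
Row 2 has 23 + 4 + 1 + 17 + 5 + 28 + 52 = 130; the blank must be 130 − 130 = 0.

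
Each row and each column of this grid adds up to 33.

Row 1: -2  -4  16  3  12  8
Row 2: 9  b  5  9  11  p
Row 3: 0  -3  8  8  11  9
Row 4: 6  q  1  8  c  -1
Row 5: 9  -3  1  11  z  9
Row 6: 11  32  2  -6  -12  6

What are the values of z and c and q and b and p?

z = 6, c = 5, q = 14, b = -3, p = 2

Row 5: 9 − 3 + 1 + 11 + 9 = 27, so its missing entry is 33 − 27 = 6.
Column 5: 12 + 11 + 11 + 6 − 12 = 28, so its missing entry is 33 − 28 = 5.
Column 6: 8 + 9 − 1 + 9 + 6 = 31, so its missing entry is 33 − 31 = 2.
Row 4: 6 + 1 + 8 + 5 − 1 = 19, so its missing entry is 33 − 19 = 14.
Row 2: 9 + 5 + 9 + 11 + 2 = 36, so its missing entry is 33 − 36 = -3.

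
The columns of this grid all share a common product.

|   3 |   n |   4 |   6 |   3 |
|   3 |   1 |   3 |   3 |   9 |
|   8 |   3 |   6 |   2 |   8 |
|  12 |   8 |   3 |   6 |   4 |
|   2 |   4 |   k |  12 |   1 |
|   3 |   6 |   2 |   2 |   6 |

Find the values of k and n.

Columns 4 and 5 each multiply to 5184, so every column has product 5184.
Column 3: 4×3×6×3×2 = 432, so the missing entry is 5184 ÷ 432 = 12.
Column 2: 1×3×8×4×6 = 576, so the missing entry is 5184 ÷ 576 = 9.

k = 12, n = 9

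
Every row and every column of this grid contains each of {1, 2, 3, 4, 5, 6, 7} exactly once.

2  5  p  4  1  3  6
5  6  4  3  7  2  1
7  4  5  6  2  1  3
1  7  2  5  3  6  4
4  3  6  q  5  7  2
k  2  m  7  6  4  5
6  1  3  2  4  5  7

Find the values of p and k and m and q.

Cell (1,3): row 1 already has {1, 2, 3, 4, 5, 6} → 7.
At (row 6, col 3): column 3 already has {2, 3, 4, 5, 6, 7}, so the value is 1.
Cell (6,1): row 6 already has {1, 2, 4, 5, 6, 7} → 3.
At (row 5, col 4): row 5 already has {2, 3, 4, 5, 6, 7}, so the value is 1.

p = 7, k = 3, m = 1, q = 1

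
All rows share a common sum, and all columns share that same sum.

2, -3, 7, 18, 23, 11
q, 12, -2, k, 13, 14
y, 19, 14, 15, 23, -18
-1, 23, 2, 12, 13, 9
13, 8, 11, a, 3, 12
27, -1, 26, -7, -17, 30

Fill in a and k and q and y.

a = 11, k = 9, q = 12, y = 5

Rows 1 and 4 both sum to 58, so that's the common total.
The known cells in row 3 total 53, leaving 58 − 53 = 5 for the blank.
The known cells in column 1 total 46, leaving 58 − 46 = 12 for the blank.
The known cells in row 2 total 49, leaving 58 − 49 = 9 for the blank.
The known cells in row 5 total 47, leaving 58 − 47 = 11 for the blank.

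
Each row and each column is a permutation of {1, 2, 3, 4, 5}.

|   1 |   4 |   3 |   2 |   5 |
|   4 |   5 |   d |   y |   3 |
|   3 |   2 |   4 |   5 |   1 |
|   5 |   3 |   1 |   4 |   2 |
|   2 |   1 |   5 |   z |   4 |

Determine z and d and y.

Cell (2,3): column 3 already has {1, 3, 4, 5} → 2.
For row 2, column 4: row 2 already has {2, 3, 4, 5}; that leaves 1.
Cell (5,4): row 5 already has {1, 2, 4, 5} → 3.

z = 3, d = 2, y = 1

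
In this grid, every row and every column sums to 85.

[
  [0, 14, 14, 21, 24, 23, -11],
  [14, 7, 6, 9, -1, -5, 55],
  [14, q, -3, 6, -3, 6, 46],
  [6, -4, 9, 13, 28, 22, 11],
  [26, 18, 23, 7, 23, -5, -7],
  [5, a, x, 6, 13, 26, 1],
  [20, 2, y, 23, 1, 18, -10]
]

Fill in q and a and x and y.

Row 7: 20 + 2 + 23 + 1 + 18 − 10 = 54, so its missing entry is 85 − 54 = 31.
Row 3: 14 − 3 + 6 − 3 + 6 + 46 = 66, so its missing entry is 85 − 66 = 19.
Column 2: 14 + 7 + 19 − 4 + 18 + 2 = 56, so its missing entry is 85 − 56 = 29.
Row 6: 5 + 29 + 6 + 13 + 26 + 1 = 80, so its missing entry is 85 − 80 = 5.

q = 19, a = 29, x = 5, y = 31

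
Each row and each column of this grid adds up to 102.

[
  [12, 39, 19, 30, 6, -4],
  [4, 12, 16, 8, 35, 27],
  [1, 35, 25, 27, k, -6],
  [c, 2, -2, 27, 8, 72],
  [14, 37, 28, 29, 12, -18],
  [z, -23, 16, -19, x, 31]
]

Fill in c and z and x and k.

c = -5, z = 76, x = 21, k = 20

Row 3: 1 + 35 + 25 + 27 − 6 = 82, so its missing entry is 102 − 82 = 20.
Column 5: 6 + 35 + 20 + 8 + 12 = 81, so its missing entry is 102 − 81 = 21.
Row 6: -23 + 16 − 19 + 21 + 31 = 26, so its missing entry is 102 − 26 = 76.
Row 4: 2 − 2 + 27 + 8 + 72 = 107, so its missing entry is 102 − 107 = -5.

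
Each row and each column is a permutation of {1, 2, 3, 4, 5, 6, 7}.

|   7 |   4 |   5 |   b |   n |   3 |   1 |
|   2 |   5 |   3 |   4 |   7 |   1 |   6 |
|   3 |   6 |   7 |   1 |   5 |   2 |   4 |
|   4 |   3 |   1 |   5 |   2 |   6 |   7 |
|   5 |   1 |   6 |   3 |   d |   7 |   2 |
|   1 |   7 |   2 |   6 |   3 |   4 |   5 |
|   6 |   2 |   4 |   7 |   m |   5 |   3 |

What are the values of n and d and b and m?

n = 6, d = 4, b = 2, m = 1

Cell (5,5): row 5 already has {1, 2, 3, 5, 6, 7} → 4.
For row 1, column 4: column 4 already has {1, 3, 4, 5, 6, 7}; that leaves 2.
At (row 1, col 5): row 1 already has {1, 2, 3, 4, 5, 7}, so the value is 6.
At (row 7, col 5): row 7 already has {2, 3, 4, 5, 6, 7}, so the value is 1.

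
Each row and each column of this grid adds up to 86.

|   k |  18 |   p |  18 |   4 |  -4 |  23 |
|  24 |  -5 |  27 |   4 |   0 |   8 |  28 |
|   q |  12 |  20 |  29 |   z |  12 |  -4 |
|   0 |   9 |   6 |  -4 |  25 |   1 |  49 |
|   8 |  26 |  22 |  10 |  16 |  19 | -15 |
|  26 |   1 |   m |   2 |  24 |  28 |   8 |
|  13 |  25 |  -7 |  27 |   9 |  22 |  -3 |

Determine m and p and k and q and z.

m = -3, p = 21, k = 6, q = 9, z = 8

The known cells in column 5 total 78, leaving 86 − 78 = 8 for the blank.
The known cells in row 3 total 77, leaving 86 − 77 = 9 for the blank.
The known cells in column 1 total 80, leaving 86 − 80 = 6 for the blank.
The known cells in row 1 total 65, leaving 86 − 65 = 21 for the blank.
The known cells in row 6 total 89, leaving 86 − 89 = -3 for the blank.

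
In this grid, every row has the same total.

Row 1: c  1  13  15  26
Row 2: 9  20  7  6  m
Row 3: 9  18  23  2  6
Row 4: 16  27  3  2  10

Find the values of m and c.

m = 16, c = 3

Rows 3 and 4 both add up to 58, so every row sums to 58.
Row 2: 9 + 20 + 7 + 6 = 42, so the missing entry is 58 − 42 = 16.
Row 1: 1 + 13 + 15 + 26 = 55, so the missing entry is 58 − 55 = 3.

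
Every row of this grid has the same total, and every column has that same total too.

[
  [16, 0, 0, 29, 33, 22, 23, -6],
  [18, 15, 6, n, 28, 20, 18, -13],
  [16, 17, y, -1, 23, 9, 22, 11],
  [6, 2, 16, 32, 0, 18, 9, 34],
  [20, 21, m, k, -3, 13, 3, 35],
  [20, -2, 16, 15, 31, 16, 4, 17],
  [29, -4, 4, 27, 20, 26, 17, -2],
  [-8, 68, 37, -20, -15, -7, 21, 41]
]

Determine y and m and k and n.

Rows 1 and 4 both sum to 117, so that's the common total.
Row 2: 18 + 15 + 6 + 28 + 20 + 18 − 13 = 92, so its missing entry is 117 − 92 = 25.
Column 4: 29 + 25 − 1 + 32 + 15 + 27 − 20 = 107, so its missing entry is 117 − 107 = 10.
Row 5: 20 + 21 + 10 − 3 + 13 + 3 + 35 = 99, so its missing entry is 117 − 99 = 18.
Row 3: 16 + 17 − 1 + 23 + 9 + 22 + 11 = 97, so its missing entry is 117 − 97 = 20.

y = 20, m = 18, k = 10, n = 25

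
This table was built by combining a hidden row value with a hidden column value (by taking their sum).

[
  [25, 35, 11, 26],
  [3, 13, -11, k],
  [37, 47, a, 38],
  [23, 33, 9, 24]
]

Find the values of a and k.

The difference between any two rows is the same in every column — this is an addition table with the headers hidden.
Row 3 minus row 1 is 47 − 35 = 12, so its entry in column 3 is 11 + 12 = 23.
Row 2 minus row 1 is 13 − 35 = -22, so its entry in column 4 is 26 + (-22) = 4.

a = 23, k = 4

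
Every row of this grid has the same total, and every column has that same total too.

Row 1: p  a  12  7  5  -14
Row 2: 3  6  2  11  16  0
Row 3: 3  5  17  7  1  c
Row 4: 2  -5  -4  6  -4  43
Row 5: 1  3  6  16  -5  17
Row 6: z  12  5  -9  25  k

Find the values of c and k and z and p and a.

Rows 2 and 4 both sum to 38, so that's the common total.
The known cells in column 2 total 21, leaving 38 − 21 = 17 for the blank.
The known cells in row 1 total 27, leaving 38 − 27 = 11 for the blank.
The known cells in column 1 total 20, leaving 38 − 20 = 18 for the blank.
The known cells in row 6 total 51, leaving 38 − 51 = -13 for the blank.
The known cells in row 3 total 33, leaving 38 − 33 = 5 for the blank.

c = 5, k = -13, z = 18, p = 11, a = 17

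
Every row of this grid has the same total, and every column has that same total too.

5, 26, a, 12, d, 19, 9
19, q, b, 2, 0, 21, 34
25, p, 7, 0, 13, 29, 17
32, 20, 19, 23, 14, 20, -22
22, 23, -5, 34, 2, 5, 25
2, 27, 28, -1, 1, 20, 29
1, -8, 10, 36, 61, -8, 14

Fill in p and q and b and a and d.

Rows 4 and 5 both sum to 106, so that's the common total.
Column 5: 0 + 13 + 14 + 2 + 1 + 61 = 91, so its missing entry is 106 − 91 = 15.
Row 3: 25 + 7 + 0 + 13 + 29 + 17 = 91, so its missing entry is 106 − 91 = 15.
Column 2: 26 + 15 + 20 + 23 + 27 − 8 = 103, so its missing entry is 106 − 103 = 3.
Row 2: 19 + 3 + 2 + 0 + 21 + 34 = 79, so its missing entry is 106 − 79 = 27.
Row 1: 5 + 26 + 12 + 15 + 19 + 9 = 86, so its missing entry is 106 − 86 = 20.

p = 15, q = 3, b = 27, a = 20, d = 15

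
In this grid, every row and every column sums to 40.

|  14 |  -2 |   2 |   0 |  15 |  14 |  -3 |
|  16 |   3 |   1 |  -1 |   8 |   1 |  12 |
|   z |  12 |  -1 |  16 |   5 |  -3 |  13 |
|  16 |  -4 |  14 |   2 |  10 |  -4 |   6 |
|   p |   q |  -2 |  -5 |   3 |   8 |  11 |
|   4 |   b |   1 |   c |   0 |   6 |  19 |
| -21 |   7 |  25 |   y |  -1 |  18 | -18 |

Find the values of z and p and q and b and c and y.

The known cells in row 3 total 42, leaving 40 − 42 = -2 for the blank.
The known cells in column 1 total 27, leaving 40 − 27 = 13 for the blank.
The known cells in row 7 total 10, leaving 40 − 10 = 30 for the blank.
The known cells in column 4 total 42, leaving 40 − 42 = -2 for the blank.
The known cells in row 6 total 28, leaving 40 − 28 = 12 for the blank.
The known cells in row 5 total 28, leaving 40 − 28 = 12 for the blank.

z = -2, p = 13, q = 12, b = 12, c = -2, y = 30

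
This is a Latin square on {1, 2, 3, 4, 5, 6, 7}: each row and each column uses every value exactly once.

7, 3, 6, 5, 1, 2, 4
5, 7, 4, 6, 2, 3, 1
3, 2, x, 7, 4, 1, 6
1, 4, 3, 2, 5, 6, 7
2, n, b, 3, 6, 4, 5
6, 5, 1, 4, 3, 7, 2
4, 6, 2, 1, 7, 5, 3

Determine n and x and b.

n = 1, x = 5, b = 7

Cell (5,2): column 2 already has {2, 3, 4, 5, 6, 7} → 1.
At (row 5, col 3): row 5 already has {1, 2, 3, 4, 5, 6}, so the value is 7.
Cell (3,3): row 3 already has {1, 2, 3, 4, 6, 7} → 5.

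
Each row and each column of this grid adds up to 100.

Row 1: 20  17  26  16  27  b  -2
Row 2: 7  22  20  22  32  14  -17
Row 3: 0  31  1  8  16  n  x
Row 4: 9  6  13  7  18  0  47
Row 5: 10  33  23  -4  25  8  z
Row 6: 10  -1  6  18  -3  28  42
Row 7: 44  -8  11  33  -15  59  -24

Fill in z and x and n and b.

The known cells in row 5 total 95, leaving 100 − 95 = 5 for the blank.
The known cells in column 7 total 51, leaving 100 − 51 = 49 for the blank.
The known cells in row 3 total 105, leaving 100 − 105 = -5 for the blank.
The known cells in row 1 total 104, leaving 100 − 104 = -4 for the blank.

z = 5, x = 49, n = -5, b = -4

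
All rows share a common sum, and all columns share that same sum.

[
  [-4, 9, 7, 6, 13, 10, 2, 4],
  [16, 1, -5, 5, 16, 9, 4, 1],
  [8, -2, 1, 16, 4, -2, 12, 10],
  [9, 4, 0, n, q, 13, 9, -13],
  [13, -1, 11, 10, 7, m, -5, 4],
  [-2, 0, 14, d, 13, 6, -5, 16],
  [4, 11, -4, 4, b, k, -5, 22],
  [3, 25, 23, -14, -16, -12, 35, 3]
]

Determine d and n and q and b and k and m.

d = 5, n = 15, q = 10, b = 0, k = 15, m = 8

Rows 1 and 2 both sum to 47, so that's the common total.
The known cells in row 5 total 39, leaving 47 − 39 = 8 for the blank.
The known cells in column 6 total 32, leaving 47 − 32 = 15 for the blank.
The known cells in row 7 total 47, leaving 47 − 47 = 0 for the blank.
The known cells in column 5 total 37, leaving 47 − 37 = 10 for the blank.
The known cells in row 4 total 32, leaving 47 − 32 = 15 for the blank.
The known cells in row 6 total 42, leaving 47 − 42 = 5 for the blank.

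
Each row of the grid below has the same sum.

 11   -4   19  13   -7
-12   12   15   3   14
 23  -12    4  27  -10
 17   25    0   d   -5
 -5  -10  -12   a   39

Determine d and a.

Row 1 sums to 32 and so does row 2; that's the common total.
In row 4 the known cells total 37, leaving 32 − 37 = -5.
In row 5 the known cells total 12, leaving 32 − 12 = 20.

d = -5, a = 20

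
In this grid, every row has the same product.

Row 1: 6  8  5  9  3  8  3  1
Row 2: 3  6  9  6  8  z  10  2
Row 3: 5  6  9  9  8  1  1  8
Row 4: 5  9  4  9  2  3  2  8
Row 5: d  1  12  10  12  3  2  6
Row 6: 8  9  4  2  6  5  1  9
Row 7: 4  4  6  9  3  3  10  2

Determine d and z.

Rows 6 and 7 each multiply to 155520, so every row has product 155520.
Row 5: 1×12×10×12×3×2×6 = 51840, so the missing entry is 155520 ÷ 51840 = 3.
Row 2: 3×6×9×6×8×10×2 = 155520, so the missing entry is 155520 ÷ 155520 = 1.

d = 3, z = 1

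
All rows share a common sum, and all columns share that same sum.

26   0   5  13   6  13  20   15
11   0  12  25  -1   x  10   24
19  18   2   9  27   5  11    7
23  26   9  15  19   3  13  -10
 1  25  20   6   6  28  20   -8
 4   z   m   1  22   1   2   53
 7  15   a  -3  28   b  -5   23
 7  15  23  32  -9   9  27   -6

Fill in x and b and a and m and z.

x = 17, b = 22, a = 11, m = 16, z = -1

Rows 1 and 3 both sum to 98, so that's the common total.
Row 2: 11 + 0 + 12 + 25 − 1 + 10 + 24 = 81, so its missing entry is 98 − 81 = 17.
Column 6: 13 + 17 + 5 + 3 + 28 + 1 + 9 = 76, so its missing entry is 98 − 76 = 22.
Row 7: 7 + 15 − 3 + 28 + 22 − 5 + 23 = 87, so its missing entry is 98 − 87 = 11.
Column 2: 0 + 0 + 18 + 26 + 25 + 15 + 15 = 99, so its missing entry is 98 − 99 = -1.
Row 6: 4 − 1 + 1 + 22 + 1 + 2 + 53 = 82, so its missing entry is 98 − 82 = 16.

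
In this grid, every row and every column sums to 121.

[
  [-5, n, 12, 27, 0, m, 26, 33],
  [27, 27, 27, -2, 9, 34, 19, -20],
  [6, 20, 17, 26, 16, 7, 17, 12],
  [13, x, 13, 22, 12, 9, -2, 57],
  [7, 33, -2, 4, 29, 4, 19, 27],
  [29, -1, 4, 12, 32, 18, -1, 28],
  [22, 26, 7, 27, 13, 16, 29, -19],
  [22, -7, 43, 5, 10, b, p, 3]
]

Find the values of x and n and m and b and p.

x = -3, n = 26, m = 2, b = 31, p = 14

Row 4: 13 + 13 + 22 + 12 + 9 − 2 + 57 = 124, so its missing entry is 121 − 124 = -3.
Column 2: 27 + 20 − 3 + 33 − 1 + 26 − 7 = 95, so its missing entry is 121 − 95 = 26.
Column 7: 26 + 19 + 17 − 2 + 19 − 1 + 29 = 107, so its missing entry is 121 − 107 = 14.
Row 1: -5 + 26 + 12 + 27 + 0 + 26 + 33 = 119, so its missing entry is 121 − 119 = 2.
Row 8: 22 − 7 + 43 + 5 + 10 + 14 + 3 = 90, so its missing entry is 121 − 90 = 31.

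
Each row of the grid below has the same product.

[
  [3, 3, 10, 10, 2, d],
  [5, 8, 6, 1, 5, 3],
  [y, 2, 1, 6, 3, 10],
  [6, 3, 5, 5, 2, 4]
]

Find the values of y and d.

Rows 2 and 4 each multiply to 3600, so every row has product 3600.
Row 3: 2×1×6×3×10 = 360, so the missing entry is 3600 ÷ 360 = 10.
Row 1: 3×3×10×10×2 = 1800, so the missing entry is 3600 ÷ 1800 = 2.

y = 10, d = 2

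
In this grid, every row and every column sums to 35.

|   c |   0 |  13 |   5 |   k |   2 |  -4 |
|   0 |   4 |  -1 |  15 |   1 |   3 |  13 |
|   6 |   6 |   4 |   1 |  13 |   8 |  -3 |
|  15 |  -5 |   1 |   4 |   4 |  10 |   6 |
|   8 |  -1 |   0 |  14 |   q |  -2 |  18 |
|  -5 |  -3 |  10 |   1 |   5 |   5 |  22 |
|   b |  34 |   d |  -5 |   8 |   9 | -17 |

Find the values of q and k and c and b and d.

q = -2, k = 6, c = 13, b = -2, d = 8

The known cells in row 5 total 37, leaving 35 − 37 = -2 for the blank.
The known cells in column 3 total 27, leaving 35 − 27 = 8 for the blank.
The known cells in column 5 total 29, leaving 35 − 29 = 6 for the blank.
The known cells in row 1 total 22, leaving 35 − 22 = 13 for the blank.
The known cells in row 7 total 37, leaving 35 − 37 = -2 for the blank.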